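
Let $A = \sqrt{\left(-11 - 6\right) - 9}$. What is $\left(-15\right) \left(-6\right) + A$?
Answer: $90 + i \sqrt{26} \approx 90.0 + 5.099 i$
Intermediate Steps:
$A = i \sqrt{26}$ ($A = \sqrt{-17 - 9} = \sqrt{-26} = i \sqrt{26} \approx 5.099 i$)
$\left(-15\right) \left(-6\right) + A = \left(-15\right) \left(-6\right) + i \sqrt{26} = 90 + i \sqrt{26}$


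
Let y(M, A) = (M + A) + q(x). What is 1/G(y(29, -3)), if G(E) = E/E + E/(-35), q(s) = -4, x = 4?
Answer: 35/13 ≈ 2.6923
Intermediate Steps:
y(M, A) = -4 + A + M (y(M, A) = (M + A) - 4 = (A + M) - 4 = -4 + A + M)
G(E) = 1 - E/35 (G(E) = 1 + E*(-1/35) = 1 - E/35)
1/G(y(29, -3)) = 1/(1 - (-4 - 3 + 29)/35) = 1/(1 - 1/35*22) = 1/(1 - 22/35) = 1/(13/35) = 35/13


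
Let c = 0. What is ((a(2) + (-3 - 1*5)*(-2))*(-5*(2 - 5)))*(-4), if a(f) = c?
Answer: -960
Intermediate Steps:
a(f) = 0
((a(2) + (-3 - 1*5)*(-2))*(-5*(2 - 5)))*(-4) = ((0 + (-3 - 1*5)*(-2))*(-5*(2 - 5)))*(-4) = ((0 + (-3 - 5)*(-2))*(-5*(-3)))*(-4) = ((0 - 8*(-2))*15)*(-4) = ((0 + 16)*15)*(-4) = (16*15)*(-4) = 240*(-4) = -960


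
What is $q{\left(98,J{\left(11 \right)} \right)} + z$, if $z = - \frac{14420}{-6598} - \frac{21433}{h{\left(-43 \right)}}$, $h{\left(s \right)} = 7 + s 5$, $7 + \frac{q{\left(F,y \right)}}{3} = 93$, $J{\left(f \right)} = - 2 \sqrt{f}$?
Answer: $\frac{249244683}{686192} \approx 363.23$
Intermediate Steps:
$q{\left(F,y \right)} = 258$ ($q{\left(F,y \right)} = -21 + 3 \cdot 93 = -21 + 279 = 258$)
$h{\left(s \right)} = 7 + 5 s$
$z = \frac{72207147}{686192}$ ($z = - \frac{14420}{-6598} - \frac{21433}{7 + 5 \left(-43\right)} = \left(-14420\right) \left(- \frac{1}{6598}\right) - \frac{21433}{7 - 215} = \frac{7210}{3299} - \frac{21433}{-208} = \frac{7210}{3299} - - \frac{21433}{208} = \frac{7210}{3299} + \frac{21433}{208} = \frac{72207147}{686192} \approx 105.23$)
$q{\left(98,J{\left(11 \right)} \right)} + z = 258 + \frac{72207147}{686192} = \frac{249244683}{686192}$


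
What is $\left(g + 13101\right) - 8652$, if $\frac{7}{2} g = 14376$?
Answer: $\frac{59895}{7} \approx 8556.4$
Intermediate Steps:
$g = \frac{28752}{7}$ ($g = \frac{2}{7} \cdot 14376 = \frac{28752}{7} \approx 4107.4$)
$\left(g + 13101\right) - 8652 = \left(\frac{28752}{7} + 13101\right) - 8652 = \frac{120459}{7} - 8652 = \frac{59895}{7}$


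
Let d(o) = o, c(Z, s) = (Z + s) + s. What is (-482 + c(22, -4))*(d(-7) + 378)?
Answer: -173628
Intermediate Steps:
c(Z, s) = Z + 2*s
(-482 + c(22, -4))*(d(-7) + 378) = (-482 + (22 + 2*(-4)))*(-7 + 378) = (-482 + (22 - 8))*371 = (-482 + 14)*371 = -468*371 = -173628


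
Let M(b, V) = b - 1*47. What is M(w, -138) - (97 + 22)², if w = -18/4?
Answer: -28425/2 ≈ -14213.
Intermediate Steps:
w = -9/2 (w = -18*¼ = -9/2 ≈ -4.5000)
M(b, V) = -47 + b (M(b, V) = b - 47 = -47 + b)
M(w, -138) - (97 + 22)² = (-47 - 9/2) - (97 + 22)² = -103/2 - 1*119² = -103/2 - 1*14161 = -103/2 - 14161 = -28425/2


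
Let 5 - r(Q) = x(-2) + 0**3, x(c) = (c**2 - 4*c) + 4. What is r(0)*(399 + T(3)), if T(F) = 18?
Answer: -4587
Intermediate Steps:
x(c) = 4 + c**2 - 4*c
r(Q) = -11 (r(Q) = 5 - ((4 + (-2)**2 - 4*(-2)) + 0**3) = 5 - ((4 + 4 + 8) + 0) = 5 - (16 + 0) = 5 - 1*16 = 5 - 16 = -11)
r(0)*(399 + T(3)) = -11*(399 + 18) = -11*417 = -4587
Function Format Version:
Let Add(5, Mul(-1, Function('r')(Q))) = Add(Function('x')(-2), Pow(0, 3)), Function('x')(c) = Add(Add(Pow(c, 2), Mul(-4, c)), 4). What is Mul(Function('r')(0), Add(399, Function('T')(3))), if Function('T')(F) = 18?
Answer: -4587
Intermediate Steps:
Function('x')(c) = Add(4, Pow(c, 2), Mul(-4, c))
Function('r')(Q) = -11 (Function('r')(Q) = Add(5, Mul(-1, Add(Add(4, Pow(-2, 2), Mul(-4, -2)), Pow(0, 3)))) = Add(5, Mul(-1, Add(Add(4, 4, 8), 0))) = Add(5, Mul(-1, Add(16, 0))) = Add(5, Mul(-1, 16)) = Add(5, -16) = -11)
Mul(Function('r')(0), Add(399, Function('T')(3))) = Mul(-11, Add(399, 18)) = Mul(-11, 417) = -4587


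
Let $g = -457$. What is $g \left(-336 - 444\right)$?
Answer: $356460$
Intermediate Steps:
$g \left(-336 - 444\right) = - 457 \left(-336 - 444\right) = \left(-457\right) \left(-780\right) = 356460$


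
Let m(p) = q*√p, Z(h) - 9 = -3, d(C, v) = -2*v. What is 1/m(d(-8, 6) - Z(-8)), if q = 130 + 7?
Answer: -I*√2/822 ≈ -0.0017205*I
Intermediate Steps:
Z(h) = 6 (Z(h) = 9 - 3 = 6)
q = 137
m(p) = 137*√p
1/m(d(-8, 6) - Z(-8)) = 1/(137*√(-2*6 - 1*6)) = 1/(137*√(-12 - 6)) = 1/(137*√(-18)) = 1/(137*(3*I*√2)) = 1/(411*I*√2) = -I*√2/822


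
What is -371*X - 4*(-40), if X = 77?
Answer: -28407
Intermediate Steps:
-371*X - 4*(-40) = -371*77 - 4*(-40) = -28567 + 160 = -28407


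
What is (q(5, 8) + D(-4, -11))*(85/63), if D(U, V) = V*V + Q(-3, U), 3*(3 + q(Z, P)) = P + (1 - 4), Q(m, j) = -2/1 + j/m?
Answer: 1445/9 ≈ 160.56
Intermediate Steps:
Q(m, j) = -2 + j/m (Q(m, j) = -2*1 + j/m = -2 + j/m)
q(Z, P) = -4 + P/3 (q(Z, P) = -3 + (P + (1 - 4))/3 = -3 + (P - 3)/3 = -3 + (-3 + P)/3 = -3 + (-1 + P/3) = -4 + P/3)
D(U, V) = -2 + V² - U/3 (D(U, V) = V*V + (-2 + U/(-3)) = V² + (-2 + U*(-⅓)) = V² + (-2 - U/3) = -2 + V² - U/3)
(q(5, 8) + D(-4, -11))*(85/63) = ((-4 + (⅓)*8) + (-2 + (-11)² - ⅓*(-4)))*(85/63) = ((-4 + 8/3) + (-2 + 121 + 4/3))*(85*(1/63)) = (-4/3 + 361/3)*(85/63) = 119*(85/63) = 1445/9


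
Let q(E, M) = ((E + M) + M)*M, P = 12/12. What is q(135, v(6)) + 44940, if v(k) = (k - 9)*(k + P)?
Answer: 42987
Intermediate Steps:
P = 1 (P = 12*(1/12) = 1)
v(k) = (1 + k)*(-9 + k) (v(k) = (k - 9)*(k + 1) = (-9 + k)*(1 + k) = (1 + k)*(-9 + k))
q(E, M) = M*(E + 2*M) (q(E, M) = (E + 2*M)*M = M*(E + 2*M))
q(135, v(6)) + 44940 = (-9 + 6² - 8*6)*(135 + 2*(-9 + 6² - 8*6)) + 44940 = (-9 + 36 - 48)*(135 + 2*(-9 + 36 - 48)) + 44940 = -21*(135 + 2*(-21)) + 44940 = -21*(135 - 42) + 44940 = -21*93 + 44940 = -1953 + 44940 = 42987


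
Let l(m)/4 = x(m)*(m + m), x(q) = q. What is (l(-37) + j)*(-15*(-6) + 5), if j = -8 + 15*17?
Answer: 1063905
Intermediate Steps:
l(m) = 8*m**2 (l(m) = 4*(m*(m + m)) = 4*(m*(2*m)) = 4*(2*m**2) = 8*m**2)
j = 247 (j = -8 + 255 = 247)
(l(-37) + j)*(-15*(-6) + 5) = (8*(-37)**2 + 247)*(-15*(-6) + 5) = (8*1369 + 247)*(90 + 5) = (10952 + 247)*95 = 11199*95 = 1063905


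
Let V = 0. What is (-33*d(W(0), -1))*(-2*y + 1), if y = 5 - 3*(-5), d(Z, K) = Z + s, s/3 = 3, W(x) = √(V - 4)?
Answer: 11583 + 2574*I ≈ 11583.0 + 2574.0*I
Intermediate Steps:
W(x) = 2*I (W(x) = √(0 - 4) = √(-4) = 2*I)
s = 9 (s = 3*3 = 9)
d(Z, K) = 9 + Z (d(Z, K) = Z + 9 = 9 + Z)
y = 20 (y = 5 + 15 = 20)
(-33*d(W(0), -1))*(-2*y + 1) = (-33*(9 + 2*I))*(-2*20 + 1) = (-297 - 66*I)*(-40 + 1) = (-297 - 66*I)*(-39) = 11583 + 2574*I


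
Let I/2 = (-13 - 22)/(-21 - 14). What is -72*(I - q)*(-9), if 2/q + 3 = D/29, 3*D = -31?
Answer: 122796/73 ≈ 1682.1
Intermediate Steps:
D = -31/3 (D = (1/3)*(-31) = -31/3 ≈ -10.333)
q = -87/146 (q = 2/(-3 - 31/3/29) = 2/(-3 - 31/3*1/29) = 2/(-3 - 31/87) = 2/(-292/87) = 2*(-87/292) = -87/146 ≈ -0.59589)
I = 2 (I = 2*((-13 - 22)/(-21 - 14)) = 2*(-35/(-35)) = 2*(-35*(-1/35)) = 2*1 = 2)
-72*(I - q)*(-9) = -72*(2 - 1*(-87/146))*(-9) = -72*(2 + 87/146)*(-9) = -72*379/146*(-9) = -13644/73*(-9) = 122796/73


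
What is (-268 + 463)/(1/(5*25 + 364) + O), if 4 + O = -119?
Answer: -95355/60146 ≈ -1.5854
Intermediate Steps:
O = -123 (O = -4 - 119 = -123)
(-268 + 463)/(1/(5*25 + 364) + O) = (-268 + 463)/(1/(5*25 + 364) - 123) = 195/(1/(125 + 364) - 123) = 195/(1/489 - 123) = 195/(-60146/489) = 195*(-489/60146) = -95355/60146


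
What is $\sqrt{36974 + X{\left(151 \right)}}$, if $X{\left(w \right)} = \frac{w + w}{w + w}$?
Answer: $5 \sqrt{1479} \approx 192.29$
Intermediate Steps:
$X{\left(w \right)} = 1$ ($X{\left(w \right)} = \frac{2 w}{2 w} = 2 w \frac{1}{2 w} = 1$)
$\sqrt{36974 + X{\left(151 \right)}} = \sqrt{36974 + 1} = \sqrt{36975} = 5 \sqrt{1479}$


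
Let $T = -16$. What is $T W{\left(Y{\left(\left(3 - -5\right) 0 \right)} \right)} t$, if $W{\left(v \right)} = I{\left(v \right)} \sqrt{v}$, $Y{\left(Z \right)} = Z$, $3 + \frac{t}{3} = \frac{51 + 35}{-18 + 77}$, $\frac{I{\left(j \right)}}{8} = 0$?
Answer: $0$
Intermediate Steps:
$I{\left(j \right)} = 0$ ($I{\left(j \right)} = 8 \cdot 0 = 0$)
$t = - \frac{273}{59}$ ($t = -9 + 3 \frac{51 + 35}{-18 + 77} = -9 + 3 \cdot \frac{86}{59} = -9 + \frac{258}{59} = - \frac{273}{59} \approx -4.6271$)
$W{\left(v \right)} = 0$ ($W{\left(v \right)} = 0 \sqrt{v} = 0$)
$T W{\left(Y{\left(\left(3 - -5\right) 0 \right)} \right)} t = \left(-16\right) 0 \left(- \frac{273}{59}\right) = 0 \left(- \frac{273}{59}\right) = 0$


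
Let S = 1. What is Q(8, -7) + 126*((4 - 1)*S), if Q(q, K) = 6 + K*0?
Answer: 384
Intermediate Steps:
Q(q, K) = 6 (Q(q, K) = 6 + 0 = 6)
Q(8, -7) + 126*((4 - 1)*S) = 6 + 126*((4 - 1)*1) = 6 + 126*(3*1) = 6 + 126*3 = 6 + 378 = 384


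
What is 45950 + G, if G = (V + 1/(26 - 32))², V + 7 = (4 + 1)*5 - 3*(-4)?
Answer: 1686241/36 ≈ 46840.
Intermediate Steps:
V = 30 (V = -7 + ((4 + 1)*5 - 3*(-4)) = -7 + (5*5 + 12) = -7 + (25 + 12) = -7 + 37 = 30)
G = 32041/36 (G = (30 + 1/(26 - 32))² = (30 + 1/(-6))² = (30 - ⅙)² = (179/6)² = 32041/36 ≈ 890.03)
45950 + G = 45950 + 32041/36 = 1686241/36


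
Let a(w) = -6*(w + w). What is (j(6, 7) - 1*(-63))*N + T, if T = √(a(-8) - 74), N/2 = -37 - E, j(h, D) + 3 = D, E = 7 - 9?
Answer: -4690 + √22 ≈ -4685.3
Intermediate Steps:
E = -2
j(h, D) = -3 + D
N = -70 (N = 2*(-37 - 1*(-2)) = 2*(-37 + 2) = 2*(-35) = -70)
a(w) = -12*w
T = √22 (T = √(-12*(-8) - 74) = √(96 - 74) = √22 ≈ 4.6904)
(j(6, 7) - 1*(-63))*N + T = ((-3 + 7) - 1*(-63))*(-70) + √22 = (4 + 63)*(-70) + √22 = 67*(-70) + √22 = -4690 + √22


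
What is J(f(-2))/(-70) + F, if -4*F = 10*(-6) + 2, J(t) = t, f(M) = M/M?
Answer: 507/35 ≈ 14.486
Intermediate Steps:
f(M) = 1
F = 29/2 (F = -(10*(-6) + 2)/4 = -(-60 + 2)/4 = -¼*(-58) = 29/2 ≈ 14.500)
J(f(-2))/(-70) + F = 1/(-70) + 29/2 = 1*(-1/70) + 29/2 = -1/70 + 29/2 = 507/35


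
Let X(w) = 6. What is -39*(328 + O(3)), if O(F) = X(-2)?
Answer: -13026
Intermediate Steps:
O(F) = 6
-39*(328 + O(3)) = -39*(328 + 6) = -39*334 = -13026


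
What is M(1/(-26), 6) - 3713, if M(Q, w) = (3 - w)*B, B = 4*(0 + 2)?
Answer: -3737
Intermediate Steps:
B = 8 (B = 4*2 = 8)
M(Q, w) = 24 - 8*w (M(Q, w) = (3 - w)*8 = 24 - 8*w)
M(1/(-26), 6) - 3713 = (24 - 8*6) - 3713 = (24 - 48) - 3713 = -24 - 3713 = -3737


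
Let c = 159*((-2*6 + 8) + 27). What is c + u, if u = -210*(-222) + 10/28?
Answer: 703883/14 ≈ 50277.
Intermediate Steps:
u = 652685/14 (u = 46620 + 10*(1/28) = 46620 + 5/14 = 652685/14 ≈ 46620.)
c = 3657 (c = 159*((-12 + 8) + 27) = 159*(-4 + 27) = 159*23 = 3657)
c + u = 3657 + 652685/14 = 703883/14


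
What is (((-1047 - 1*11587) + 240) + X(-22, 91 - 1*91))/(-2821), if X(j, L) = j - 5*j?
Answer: 1758/403 ≈ 4.3623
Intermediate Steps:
X(j, L) = -4*j
(((-1047 - 1*11587) + 240) + X(-22, 91 - 1*91))/(-2821) = (((-1047 - 1*11587) + 240) - 4*(-22))/(-2821) = (((-1047 - 11587) + 240) + 88)*(-1/2821) = ((-12634 + 240) + 88)*(-1/2821) = (-12394 + 88)*(-1/2821) = -12306*(-1/2821) = 1758/403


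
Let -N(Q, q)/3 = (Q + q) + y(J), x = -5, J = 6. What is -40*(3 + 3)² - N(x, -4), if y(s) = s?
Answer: -1449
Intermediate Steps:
N(Q, q) = -18 - 3*Q - 3*q (N(Q, q) = -3*((Q + q) + 6) = -3*(6 + Q + q) = -18 - 3*Q - 3*q)
-40*(3 + 3)² - N(x, -4) = -40*(3 + 3)² - (-18 - 3*(-5) - 3*(-4)) = -40*6² - (-18 + 15 + 12) = -40*36 - 1*9 = -1440 - 9 = -1449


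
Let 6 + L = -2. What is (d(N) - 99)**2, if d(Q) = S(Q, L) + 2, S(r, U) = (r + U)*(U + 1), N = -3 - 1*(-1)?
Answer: 729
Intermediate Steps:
N = -2 (N = -3 + 1 = -2)
L = -8 (L = -6 - 2 = -8)
S(r, U) = (1 + U)*(U + r) (S(r, U) = (U + r)*(1 + U) = (1 + U)*(U + r))
d(Q) = 58 - 7*Q (d(Q) = (-8 + Q + (-8)**2 - 8*Q) + 2 = (-8 + Q + 64 - 8*Q) + 2 = (56 - 7*Q) + 2 = 58 - 7*Q)
(d(N) - 99)**2 = ((58 - 7*(-2)) - 99)**2 = ((58 + 14) - 99)**2 = (72 - 99)**2 = (-27)**2 = 729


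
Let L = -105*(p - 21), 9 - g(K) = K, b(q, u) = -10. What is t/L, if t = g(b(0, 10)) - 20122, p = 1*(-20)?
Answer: -6701/1435 ≈ -4.6697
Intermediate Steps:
p = -20
g(K) = 9 - K
L = 4305 (L = -105*(-20 - 21) = -105*(-41) = 4305)
t = -20103 (t = (9 - 1*(-10)) - 20122 = (9 + 10) - 20122 = 19 - 20122 = -20103)
t/L = -20103/4305 = -20103*1/4305 = -6701/1435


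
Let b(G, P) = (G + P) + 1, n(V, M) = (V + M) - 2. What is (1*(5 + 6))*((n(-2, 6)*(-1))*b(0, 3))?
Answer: -88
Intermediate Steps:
n(V, M) = -2 + M + V (n(V, M) = (M + V) - 2 = -2 + M + V)
b(G, P) = 1 + G + P
(1*(5 + 6))*((n(-2, 6)*(-1))*b(0, 3)) = (1*(5 + 6))*(((-2 + 6 - 2)*(-1))*(1 + 0 + 3)) = (1*11)*((2*(-1))*4) = 11*(-2*4) = 11*(-8) = -88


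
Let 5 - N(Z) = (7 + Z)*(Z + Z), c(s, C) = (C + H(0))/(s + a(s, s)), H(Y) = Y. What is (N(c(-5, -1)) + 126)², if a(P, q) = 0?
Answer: 10259209/625 ≈ 16415.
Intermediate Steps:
c(s, C) = C/s (c(s, C) = (C + 0)/(s + 0) = C/s)
N(Z) = 5 - 2*Z*(7 + Z) (N(Z) = 5 - (7 + Z)*(Z + Z) = 5 - (7 + Z)*2*Z = 5 - 2*Z*(7 + Z))
(N(c(-5, -1)) + 126)² = ((5 - (-14)/(-5) - 2*(-1/(-5))²) + 126)² = ((5 - (-14)*(-1)/5 - 2*(-1*(-⅕))²) + 126)² = ((5 - 14*⅕ - 2*(⅕)²) + 126)² = ((5 - 14/5 - 2*1/25) + 126)² = ((5 - 14/5 - 2/25) + 126)² = (53/25 + 126)² = (3203/25)² = 10259209/625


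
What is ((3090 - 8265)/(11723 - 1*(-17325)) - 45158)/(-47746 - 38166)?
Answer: 1311754759/2495571776 ≈ 0.52563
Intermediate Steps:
((3090 - 8265)/(11723 - 1*(-17325)) - 45158)/(-47746 - 38166) = (-5175/(11723 + 17325) - 45158)/(-85912) = (-5175/29048 - 45158)*(-1/85912) = -1311754759/29048*(-1/85912) = 1311754759/2495571776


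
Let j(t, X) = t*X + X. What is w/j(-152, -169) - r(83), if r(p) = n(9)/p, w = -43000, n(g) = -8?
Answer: -3364848/2118077 ≈ -1.5886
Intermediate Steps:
j(t, X) = X + X*t (j(t, X) = X*t + X = X + X*t)
r(p) = -8/p
w/j(-152, -169) - r(83) = -43000*(-1/(169*(1 - 152))) - (-8)/83 = -43000/((-169*(-151))) - (-8)/83 = -43000/25519 - 1*(-8/83) = -43000*1/25519 + 8/83 = -43000/25519 + 8/83 = -3364848/2118077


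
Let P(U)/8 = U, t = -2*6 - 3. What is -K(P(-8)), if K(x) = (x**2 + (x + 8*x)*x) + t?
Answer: -40945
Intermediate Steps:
t = -15 (t = -12 - 3 = -15)
P(U) = 8*U
K(x) = -15 + 10*x**2 (K(x) = (x**2 + (x + 8*x)*x) - 15 = (x**2 + (9*x)*x) - 15 = (x**2 + 9*x**2) - 15 = 10*x**2 - 15 = -15 + 10*x**2)
-K(P(-8)) = -(-15 + 10*(8*(-8))**2) = -(-15 + 10*(-64)**2) = -(-15 + 10*4096) = -(-15 + 40960) = -1*40945 = -40945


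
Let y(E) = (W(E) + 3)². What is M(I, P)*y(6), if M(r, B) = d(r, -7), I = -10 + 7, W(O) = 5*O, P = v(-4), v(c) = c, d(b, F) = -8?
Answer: -8712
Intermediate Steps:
P = -4
I = -3
M(r, B) = -8
y(E) = (3 + 5*E)² (y(E) = (5*E + 3)² = (3 + 5*E)²)
M(I, P)*y(6) = -8*(3 + 5*6)² = -8*(3 + 30)² = -8*33² = -8*1089 = -8712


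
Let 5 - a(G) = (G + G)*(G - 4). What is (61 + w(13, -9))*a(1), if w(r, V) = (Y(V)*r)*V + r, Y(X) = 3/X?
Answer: 1243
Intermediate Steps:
w(r, V) = 4*r (w(r, V) = ((3/V)*r)*V + r = (3*r/V)*V + r = 3*r + r = 4*r)
a(G) = 5 - 2*G*(-4 + G) (a(G) = 5 - (G + G)*(G - 4) = 5 - 2*G*(-4 + G))
(61 + w(13, -9))*a(1) = (61 + 4*13)*(5 - 2*1² + 8*1) = (61 + 52)*(5 - 2*1 + 8) = 113*(5 - 2 + 8) = 113*11 = 1243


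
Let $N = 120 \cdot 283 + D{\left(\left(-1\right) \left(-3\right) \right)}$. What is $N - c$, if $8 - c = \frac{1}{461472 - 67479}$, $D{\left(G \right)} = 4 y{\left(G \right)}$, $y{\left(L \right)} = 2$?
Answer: $\frac{13380002281}{393993} \approx 33960.0$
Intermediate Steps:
$D{\left(G \right)} = 8$ ($D{\left(G \right)} = 4 \cdot 2 = 8$)
$c = \frac{3151943}{393993}$ ($c = 8 - \frac{1}{461472 - 67479} = 8 - \frac{1}{393993} = \frac{3151943}{393993} \approx 8.0$)
$N = 33968$ ($N = 120 \cdot 283 + 8 = 33960 + 8 = 33968$)
$N - c = 33968 - \frac{3151943}{393993} = \frac{13380002281}{393993}$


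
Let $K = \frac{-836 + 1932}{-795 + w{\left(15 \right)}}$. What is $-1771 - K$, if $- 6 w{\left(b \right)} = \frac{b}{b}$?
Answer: $- \frac{8442865}{4771} \approx -1769.6$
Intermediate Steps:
$w{\left(b \right)} = - \frac{1}{6}$ ($w{\left(b \right)} = - \frac{b \frac{1}{b}}{6} = \left(- \frac{1}{6}\right) 1 = - \frac{1}{6}$)
$K = - \frac{6576}{4771}$ ($K = \frac{-836 + 1932}{-795 - \frac{1}{6}} = \frac{1096}{- \frac{4771}{6}} = 1096 \left(- \frac{6}{4771}\right) = - \frac{6576}{4771} \approx -1.3783$)
$-1771 - K = -1771 - - \frac{6576}{4771} = -1771 + \frac{6576}{4771} = - \frac{8442865}{4771}$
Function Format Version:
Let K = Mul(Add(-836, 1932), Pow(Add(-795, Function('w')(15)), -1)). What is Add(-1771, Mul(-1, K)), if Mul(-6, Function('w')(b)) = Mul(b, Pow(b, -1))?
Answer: Rational(-8442865, 4771) ≈ -1769.6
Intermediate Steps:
Function('w')(b) = Rational(-1, 6) (Function('w')(b) = Mul(Rational(-1, 6), Mul(b, Pow(b, -1))) = Mul(Rational(-1, 6), 1) = Rational(-1, 6))
K = Rational(-6576, 4771) (K = Mul(Add(-836, 1932), Pow(Add(-795, Rational(-1, 6)), -1)) = Mul(1096, Pow(Rational(-4771, 6), -1)) = Mul(1096, Rational(-6, 4771)) = Rational(-6576, 4771) ≈ -1.3783)
Add(-1771, Mul(-1, K)) = Add(-1771, Mul(-1, Rational(-6576, 4771))) = Add(-1771, Rational(6576, 4771)) = Rational(-8442865, 4771)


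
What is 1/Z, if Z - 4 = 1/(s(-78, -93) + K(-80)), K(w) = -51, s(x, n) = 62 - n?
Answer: 104/417 ≈ 0.24940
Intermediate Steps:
Z = 417/104 (Z = 4 + 1/((62 - 1*(-93)) - 51) = 4 + 1/((62 + 93) - 51) = 4 + 1/(155 - 51) = 4 + 1/104 = 417/104 ≈ 4.0096)
1/Z = 1/(417/104) = 104/417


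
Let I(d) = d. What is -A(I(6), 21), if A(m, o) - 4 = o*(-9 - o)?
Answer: 626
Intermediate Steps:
A(m, o) = 4 + o*(-9 - o)
-A(I(6), 21) = -(4 - 1*21² - 9*21) = -(4 - 1*441 - 189) = -(4 - 441 - 189) = -1*(-626) = 626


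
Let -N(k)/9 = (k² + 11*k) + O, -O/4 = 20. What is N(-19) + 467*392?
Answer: 182416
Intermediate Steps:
O = -80 (O = -4*20 = -80)
N(k) = 720 - 99*k - 9*k² (N(k) = -9*((k² + 11*k) - 80) = -9*(-80 + k² + 11*k) = 720 - 99*k - 9*k²)
N(-19) + 467*392 = (720 - 99*(-19) - 9*(-19)²) + 467*392 = (720 + 1881 - 9*361) + 183064 = (720 + 1881 - 3249) + 183064 = -648 + 183064 = 182416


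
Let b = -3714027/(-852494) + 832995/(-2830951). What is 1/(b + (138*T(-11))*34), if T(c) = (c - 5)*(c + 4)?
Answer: 2413368741794/1268244731392924323 ≈ 1.9029e-6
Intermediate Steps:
T(c) = (-5 + c)*(4 + c)
b = 9804105210147/2413368741794 (b = -3714027*(-1/852494) + 832995*(-1/2830951) = 3714027/852494 - 832995/2830951 = 9804105210147/2413368741794 ≈ 4.0624)
1/(b + (138*T(-11))*34) = 1/(9804105210147/2413368741794 + (138*(-20 + (-11)**2 - 1*(-11)))*34) = 1/(9804105210147/2413368741794 + (138*(-20 + 121 + 11))*34) = 1/(9804105210147/2413368741794 + (138*112)*34) = 1/(9804105210147/2413368741794 + 15456*34) = 1/(9804105210147/2413368741794 + 525504) = 1/(1268244731392924323/2413368741794) = 2413368741794/1268244731392924323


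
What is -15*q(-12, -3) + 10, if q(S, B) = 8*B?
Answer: 370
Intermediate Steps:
-15*q(-12, -3) + 10 = -120*(-3) + 10 = -15*(-24) + 10 = 360 + 10 = 370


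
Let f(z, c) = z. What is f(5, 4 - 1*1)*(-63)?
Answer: -315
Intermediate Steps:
f(5, 4 - 1*1)*(-63) = 5*(-63) = -315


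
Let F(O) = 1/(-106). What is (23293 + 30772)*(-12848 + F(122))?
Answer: -73630528785/106 ≈ -6.9463e+8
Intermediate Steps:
F(O) = -1/106
(23293 + 30772)*(-12848 + F(122)) = (23293 + 30772)*(-12848 - 1/106) = 54065*(-1361889/106) = -73630528785/106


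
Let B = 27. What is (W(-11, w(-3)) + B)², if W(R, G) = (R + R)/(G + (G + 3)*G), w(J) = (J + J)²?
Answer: 377486041/518400 ≈ 728.17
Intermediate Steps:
w(J) = 4*J² (w(J) = (2*J)² = 4*J²)
W(R, G) = 2*R/(G + G*(3 + G)) (W(R, G) = (2*R)/(G + (3 + G)*G) = (2*R)/(G + G*(3 + G)) = 2*R/(G + G*(3 + G)))
(W(-11, w(-3)) + B)² = (2*(-11)/((4*(-3)²)*(4 + 4*(-3)²)) + 27)² = (2*(-11)/((4*9)*(4 + 4*9)) + 27)² = (2*(-11)/(36*(4 + 36)) + 27)² = (2*(-11)*(1/36)/40 + 27)² = (2*(-11)*(1/36)*(1/40) + 27)² = (-11/720 + 27)² = (19429/720)² = 377486041/518400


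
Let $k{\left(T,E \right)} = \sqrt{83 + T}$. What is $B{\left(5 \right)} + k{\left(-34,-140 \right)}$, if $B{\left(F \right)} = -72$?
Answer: $-65$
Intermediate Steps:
$B{\left(5 \right)} + k{\left(-34,-140 \right)} = -72 + \sqrt{83 - 34} = -72 + \sqrt{49} = -72 + 7 = -65$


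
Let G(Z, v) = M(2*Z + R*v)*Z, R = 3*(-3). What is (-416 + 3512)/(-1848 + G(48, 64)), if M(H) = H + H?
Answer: -129/1997 ≈ -0.064597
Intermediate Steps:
R = -9
M(H) = 2*H
G(Z, v) = Z*(-18*v + 4*Z) (G(Z, v) = (2*(2*Z - 9*v))*Z = (2*(-9*v + 2*Z))*Z = (-18*v + 4*Z)*Z = Z*(-18*v + 4*Z))
(-416 + 3512)/(-1848 + G(48, 64)) = (-416 + 3512)/(-1848 + 2*48*(-9*64 + 2*48)) = 3096/(-1848 + 2*48*(-576 + 96)) = 3096/(-1848 + 2*48*(-480)) = 3096/(-1848 - 46080) = 3096/(-47928) = 3096*(-1/47928) = -129/1997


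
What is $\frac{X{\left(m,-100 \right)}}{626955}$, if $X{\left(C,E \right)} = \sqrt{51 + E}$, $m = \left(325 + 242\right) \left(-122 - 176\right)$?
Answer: $\frac{i}{89565} \approx 1.1165 \cdot 10^{-5} i$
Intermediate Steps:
$m = -168966$ ($m = 567 \left(-298\right) = -168966$)
$\frac{X{\left(m,-100 \right)}}{626955} = \frac{\sqrt{51 - 100}}{626955} = \sqrt{-49} \cdot \frac{1}{626955} = 7 i \frac{1}{626955} = \frac{i}{89565}$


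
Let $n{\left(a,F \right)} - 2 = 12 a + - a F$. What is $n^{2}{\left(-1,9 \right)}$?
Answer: $1$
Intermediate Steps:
$n{\left(a,F \right)} = 2 + 12 a - F a$ ($n{\left(a,F \right)} = 2 + \left(12 a + - a F\right) = 2 - \left(- 12 a + F a\right) = 2 + 12 a - F a$)
$n^{2}{\left(-1,9 \right)} = \left(2 + 12 \left(-1\right) - 9 \left(-1\right)\right)^{2} = \left(2 - 12 + 9\right)^{2} = \left(-1\right)^{2} = 1$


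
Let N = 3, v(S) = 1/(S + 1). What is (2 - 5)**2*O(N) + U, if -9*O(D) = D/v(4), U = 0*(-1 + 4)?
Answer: -15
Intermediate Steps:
v(S) = 1/(1 + S)
U = 0 (U = 0*3 = 0)
O(D) = -5*D/9 (O(D) = -D/(9*(1/(1 + 4))) = -D/(9*(1/5)) = -D/(9*1/5) = -D*5/9 = -5*D/9)
(2 - 5)**2*O(N) + U = (2 - 5)**2*(-5/9*3) + 0 = (-3)**2*(-5/3) + 0 = 9*(-5/3) + 0 = -15 + 0 = -15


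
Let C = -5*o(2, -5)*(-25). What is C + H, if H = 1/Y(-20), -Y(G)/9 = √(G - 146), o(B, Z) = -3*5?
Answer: -1875 + I*√166/1494 ≈ -1875.0 + 0.0086239*I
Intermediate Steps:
o(B, Z) = -15
Y(G) = -9*√(-146 + G) (Y(G) = -9*√(G - 146) = -9*√(-146 + G))
C = -1875 (C = -5*(-15)*(-25) = 75*(-25) = -1875)
H = I*√166/1494 (H = 1/(-9*√(-146 - 20)) = 1/(-9*I*√166) = I*√166/1494 ≈ 0.0086239*I)
C + H = -1875 + I*√166/1494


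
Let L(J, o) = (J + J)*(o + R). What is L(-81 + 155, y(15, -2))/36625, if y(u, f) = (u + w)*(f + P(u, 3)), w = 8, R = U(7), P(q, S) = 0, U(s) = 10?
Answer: -5328/36625 ≈ -0.14547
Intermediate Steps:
R = 10
y(u, f) = f*(8 + u) (y(u, f) = (u + 8)*(f + 0) = (8 + u)*f = f*(8 + u))
L(J, o) = 2*J*(10 + o) (L(J, o) = (J + J)*(o + 10) = (2*J)*(10 + o) = 2*J*(10 + o))
L(-81 + 155, y(15, -2))/36625 = (2*(-81 + 155)*(10 - 2*(8 + 15)))/36625 = (2*74*(10 - 2*23))*(1/36625) = (2*74*(10 - 46))*(1/36625) = (2*74*(-36))*(1/36625) = -5328*1/36625 = -5328/36625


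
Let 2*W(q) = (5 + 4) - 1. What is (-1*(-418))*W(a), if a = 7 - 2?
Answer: 1672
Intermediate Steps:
a = 5
W(q) = 4 (W(q) = ((5 + 4) - 1)/2 = (9 - 1)/2 = (½)*8 = 4)
(-1*(-418))*W(a) = -1*(-418)*4 = 418*4 = 1672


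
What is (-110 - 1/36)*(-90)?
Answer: 19805/2 ≈ 9902.5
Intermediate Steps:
(-110 - 1/36)*(-90) = -3961/36*(-90) = 19805/2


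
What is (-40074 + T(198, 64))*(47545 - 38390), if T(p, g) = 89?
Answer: -366062675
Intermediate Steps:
(-40074 + T(198, 64))*(47545 - 38390) = (-40074 + 89)*(47545 - 38390) = -39985*9155 = -366062675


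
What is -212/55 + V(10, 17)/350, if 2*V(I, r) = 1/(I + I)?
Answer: -593589/154000 ≈ -3.8545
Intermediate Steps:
V(I, r) = 1/(4*I) (V(I, r) = 1/(2*(I + I)) = 1/(2*((2*I))) = (1/(2*I))/2 = 1/(4*I))
-212/55 + V(10, 17)/350 = -212/55 + ((¼)/10)/350 = -212*1/55 + ((¼)*(⅒))*(1/350) = -212/55 + (1/40)*(1/350) = -212/55 + 1/14000 = -593589/154000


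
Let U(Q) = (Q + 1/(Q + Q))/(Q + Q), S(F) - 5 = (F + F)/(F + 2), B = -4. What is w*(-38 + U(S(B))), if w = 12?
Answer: -12149/27 ≈ -449.96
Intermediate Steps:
S(F) = 5 + 2*F/(2 + F) (S(F) = 5 + (F + F)/(F + 2) = 5 + (2*F)/(2 + F) = 5 + 2*F/(2 + F))
U(Q) = (Q + 1/(2*Q))/(2*Q) (U(Q) = (Q + 1/(2*Q))/((2*Q)) = (Q + 1/(2*Q))*(1/(2*Q)) = (Q + 1/(2*Q))/(2*Q))
w*(-38 + U(S(B))) = 12*(-38 + (1/2 + 1/(4*((10 + 7*(-4))/(2 - 4))**2))) = 12*(-38 + (1/2 + 1/(4*((10 - 28)/(-2))**2))) = 12*(-38 + (1/2 + 1/(4*(-1/2*(-18))**2))) = 12*(-38 + (1/2 + (1/4)/9**2)) = 12*(-38 + (1/2 + (1/4)*(1/81))) = 12*(-38 + (1/2 + 1/324)) = 12*(-38 + 163/324) = 12*(-12149/324) = -12149/27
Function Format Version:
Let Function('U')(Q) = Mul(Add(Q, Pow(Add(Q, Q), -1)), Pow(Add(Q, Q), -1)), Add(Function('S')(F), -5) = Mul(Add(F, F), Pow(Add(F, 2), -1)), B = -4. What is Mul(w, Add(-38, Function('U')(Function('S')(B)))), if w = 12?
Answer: Rational(-12149, 27) ≈ -449.96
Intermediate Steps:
Function('S')(F) = Add(5, Mul(2, F, Pow(Add(2, F), -1))) (Function('S')(F) = Add(5, Mul(Add(F, F), Pow(Add(F, 2), -1))) = Add(5, Mul(Mul(2, F), Pow(Add(2, F), -1))) = Add(5, Mul(2, F, Pow(Add(2, F), -1))))
Function('U')(Q) = Mul(Rational(1, 2), Pow(Q, -1), Add(Q, Mul(Rational(1, 2), Pow(Q, -1)))) (Function('U')(Q) = Mul(Add(Q, Pow(Mul(2, Q), -1)), Pow(Mul(2, Q), -1)) = Mul(Add(Q, Mul(Rational(1, 2), Pow(Q, -1))), Mul(Rational(1, 2), Pow(Q, -1))) = Mul(Rational(1, 2), Pow(Q, -1), Add(Q, Mul(Rational(1, 2), Pow(Q, -1)))))
Mul(w, Add(-38, Function('U')(Function('S')(B)))) = Mul(12, Add(-38, Add(Rational(1, 2), Mul(Rational(1, 4), Pow(Mul(Pow(Add(2, -4), -1), Add(10, Mul(7, -4))), -2))))) = Mul(12, Add(-38, Add(Rational(1, 2), Mul(Rational(1, 4), Pow(Mul(Pow(-2, -1), Add(10, -28)), -2))))) = Mul(12, Add(-38, Add(Rational(1, 2), Mul(Rational(1, 4), Pow(Mul(Rational(-1, 2), -18), -2))))) = Mul(12, Add(-38, Add(Rational(1, 2), Mul(Rational(1, 4), Pow(9, -2))))) = Mul(12, Add(-38, Add(Rational(1, 2), Mul(Rational(1, 4), Rational(1, 81))))) = Mul(12, Add(-38, Add(Rational(1, 2), Rational(1, 324)))) = Mul(12, Add(-38, Rational(163, 324))) = Mul(12, Rational(-12149, 324)) = Rational(-12149, 27)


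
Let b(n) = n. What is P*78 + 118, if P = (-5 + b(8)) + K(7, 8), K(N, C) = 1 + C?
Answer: 1054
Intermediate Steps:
P = 12 (P = (-5 + 8) + (1 + 8) = 3 + 9 = 12)
P*78 + 118 = 12*78 + 118 = 936 + 118 = 1054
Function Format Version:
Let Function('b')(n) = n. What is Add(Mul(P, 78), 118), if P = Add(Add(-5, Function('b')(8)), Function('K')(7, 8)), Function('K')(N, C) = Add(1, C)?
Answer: 1054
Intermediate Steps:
P = 12 (P = Add(Add(-5, 8), Add(1, 8)) = Add(3, 9) = 12)
Add(Mul(P, 78), 118) = Add(Mul(12, 78), 118) = Add(936, 118) = 1054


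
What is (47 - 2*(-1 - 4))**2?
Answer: 3249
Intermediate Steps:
(47 - 2*(-1 - 4))**2 = (47 - 2*(-5))**2 = (47 + 10)**2 = 57**2 = 3249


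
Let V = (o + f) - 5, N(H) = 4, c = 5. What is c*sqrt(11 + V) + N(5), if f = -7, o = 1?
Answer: 4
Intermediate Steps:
V = -11 (V = (1 - 7) - 5 = -6 - 5 = -11)
c*sqrt(11 + V) + N(5) = 5*sqrt(11 - 11) + 4 = 5*sqrt(0) + 4 = 5*0 + 4 = 0 + 4 = 4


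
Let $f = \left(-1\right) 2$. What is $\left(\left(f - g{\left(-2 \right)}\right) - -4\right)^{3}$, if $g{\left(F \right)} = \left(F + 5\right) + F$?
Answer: $1$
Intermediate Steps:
$g{\left(F \right)} = 5 + 2 F$ ($g{\left(F \right)} = \left(5 + F\right) + F = 5 + 2 F$)
$f = -2$
$\left(\left(f - g{\left(-2 \right)}\right) - -4\right)^{3} = \left(\left(-2 - \left(5 + 2 \left(-2\right)\right)\right) - -4\right)^{3} = \left(\left(-2 - \left(5 - 4\right)\right) + 4\right)^{3} = \left(\left(-2 - 1\right) + 4\right)^{3} = \left(-3 + 4\right)^{3} = 1^{3} = 1$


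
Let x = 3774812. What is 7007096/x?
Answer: 1751774/943703 ≈ 1.8563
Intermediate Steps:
7007096/x = 7007096/3774812 = 7007096*(1/3774812) = 1751774/943703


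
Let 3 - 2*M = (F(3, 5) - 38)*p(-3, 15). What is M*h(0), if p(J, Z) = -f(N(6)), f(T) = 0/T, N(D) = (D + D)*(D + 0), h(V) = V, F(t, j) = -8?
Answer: 0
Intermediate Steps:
N(D) = 2*D**2 (N(D) = (2*D)*D = 2*D**2)
f(T) = 0
p(J, Z) = 0 (p(J, Z) = -1*0 = 0)
M = 3/2 (M = 3/2 - (-8 - 38)*0/2 = 3/2 - (-23)*0 = 3/2 - 1/2*0 = 3/2 + 0 = 3/2 ≈ 1.5000)
M*h(0) = (3/2)*0 = 0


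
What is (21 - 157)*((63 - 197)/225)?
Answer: 18224/225 ≈ 80.996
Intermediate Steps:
(21 - 157)*((63 - 197)/225) = -(-18224)/225 = -136*(-134/225) = 18224/225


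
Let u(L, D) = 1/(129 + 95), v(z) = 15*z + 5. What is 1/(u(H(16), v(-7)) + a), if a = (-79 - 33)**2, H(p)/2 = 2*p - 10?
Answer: 224/2809857 ≈ 7.9719e-5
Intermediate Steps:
H(p) = -20 + 4*p (H(p) = 2*(2*p - 10) = 2*(-10 + 2*p) = -20 + 4*p)
v(z) = 5 + 15*z
a = 12544 (a = (-112)**2 = 12544)
u(L, D) = 1/224
1/(u(H(16), v(-7)) + a) = 1/(1/224 + 12544) = 1/(2809857/224) = 224/2809857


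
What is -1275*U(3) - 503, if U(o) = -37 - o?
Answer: 50497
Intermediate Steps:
-1275*U(3) - 503 = -1275*(-37 - 1*3) - 503 = -1275*(-37 - 3) - 503 = -1275*(-40) - 503 = 51000 - 503 = 50497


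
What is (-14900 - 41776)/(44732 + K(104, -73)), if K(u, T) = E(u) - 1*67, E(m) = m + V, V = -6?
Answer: -18892/14921 ≈ -1.2661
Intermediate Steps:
E(m) = -6 + m (E(m) = m - 6 = -6 + m)
K(u, T) = -73 + u (K(u, T) = (-6 + u) - 1*67 = (-6 + u) - 67 = -73 + u)
(-14900 - 41776)/(44732 + K(104, -73)) = (-14900 - 41776)/(44732 + (-73 + 104)) = -56676/(44732 + 31) = -56676/44763 = -56676*1/44763 = -18892/14921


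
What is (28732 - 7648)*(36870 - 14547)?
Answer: 470658132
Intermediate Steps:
(28732 - 7648)*(36870 - 14547) = 21084*22323 = 470658132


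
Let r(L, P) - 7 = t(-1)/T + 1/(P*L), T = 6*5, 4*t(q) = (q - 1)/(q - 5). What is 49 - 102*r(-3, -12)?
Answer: -40087/60 ≈ -668.12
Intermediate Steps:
t(q) = (-1 + q)/(4*(-5 + q)) (t(q) = ((q - 1)/(q - 5))/4 = ((-1 + q)/(-5 + q))/4 = (-1 + q)/(4*(-5 + q)))
T = 30
r(L, P) = 2521/360 + 1/(L*P) (r(L, P) = 7 + (((-1 - 1)/(4*(-5 - 1)))/30 + 1/(P*L)) = 7 + (((¼)*(-2)/(-6))*(1/30) + 1/(L*P)) = 7 + (((¼)*(-⅙)*(-2))*(1/30) + 1/(L*P)) = 7 + ((1/12)*(1/30) + 1/(L*P)) = 7 + (1/360 + 1/(L*P)) = 2521/360 + 1/(L*P))
49 - 102*r(-3, -12) = 49 - 102*(2521/360 + 1/(-3*(-12))) = 49 - 102*(2521/360 - ⅓*(-1/12)) = 49 - 102*(2521/360 + 1/36) = 49 - 102*2531/360 = 49 - 43027/60 = -40087/60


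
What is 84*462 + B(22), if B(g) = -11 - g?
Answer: 38775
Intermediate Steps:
84*462 + B(22) = 84*462 + (-11 - 1*22) = 38808 + (-11 - 22) = 38808 - 33 = 38775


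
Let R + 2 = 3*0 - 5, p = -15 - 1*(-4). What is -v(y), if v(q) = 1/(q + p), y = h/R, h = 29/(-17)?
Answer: 119/1280 ≈ 0.092969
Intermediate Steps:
p = -11 (p = -15 + 4 = -11)
R = -7 (R = -2 + (3*0 - 5) = -2 + (0 - 5) = -2 - 5 = -7)
h = -29/17 (h = 29*(-1/17) = -29/17 ≈ -1.7059)
y = 29/119 (y = -29/17/(-7) = -29/17*(-⅐) = 29/119 ≈ 0.24370)
v(q) = 1/(-11 + q) (v(q) = 1/(q - 11) = 1/(-11 + q))
-v(y) = -1/(-11 + 29/119) = -1/(-1280/119) = -1*(-119/1280) = 119/1280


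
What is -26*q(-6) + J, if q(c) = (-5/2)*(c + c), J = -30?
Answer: -810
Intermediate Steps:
q(c) = -5*c (q(c) = (-5*½)*(2*c) = -5*c)
-26*q(-6) + J = -(-130)*(-6) - 30 = -26*30 - 30 = -780 - 30 = -810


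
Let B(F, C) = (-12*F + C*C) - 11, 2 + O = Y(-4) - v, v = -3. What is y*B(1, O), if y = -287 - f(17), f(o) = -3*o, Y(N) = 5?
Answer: -3068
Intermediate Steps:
O = 6 (O = -2 + (5 - 1*(-3)) = -2 + (5 + 3) = -2 + 8 = 6)
B(F, C) = -11 + C**2 - 12*F (B(F, C) = (-12*F + C**2) - 11 = (C**2 - 12*F) - 11 = -11 + C**2 - 12*F)
y = -236 (y = -287 - (-3)*17 = -287 - 1*(-51) = -287 + 51 = -236)
y*B(1, O) = -236*(-11 + 6**2 - 12*1) = -236*(-11 + 36 - 12) = -236*13 = -3068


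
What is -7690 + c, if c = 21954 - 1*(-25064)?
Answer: 39328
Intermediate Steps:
c = 47018 (c = 21954 + 25064 = 47018)
-7690 + c = -7690 + 47018 = 39328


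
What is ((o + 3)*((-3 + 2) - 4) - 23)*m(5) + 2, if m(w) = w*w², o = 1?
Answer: -5373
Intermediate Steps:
m(w) = w³
((o + 3)*((-3 + 2) - 4) - 23)*m(5) + 2 = ((1 + 3)*((-3 + 2) - 4) - 23)*5³ + 2 = (4*(-1 - 4) - 23)*125 + 2 = (4*(-5) - 23)*125 + 2 = (-20 - 23)*125 + 2 = -43*125 + 2 = -5375 + 2 = -5373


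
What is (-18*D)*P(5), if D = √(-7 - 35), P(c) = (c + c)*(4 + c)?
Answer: -1620*I*√42 ≈ -10499.0*I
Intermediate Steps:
P(c) = 2*c*(4 + c) (P(c) = (2*c)*(4 + c) = 2*c*(4 + c))
D = I*√42 (D = √(-42) = I*√42 ≈ 6.4807*I)
(-18*D)*P(5) = (-18*I*√42)*(2*5*(4 + 5)) = (-18*I*√42)*(2*5*9) = -18*I*√42*90 = -1620*I*√42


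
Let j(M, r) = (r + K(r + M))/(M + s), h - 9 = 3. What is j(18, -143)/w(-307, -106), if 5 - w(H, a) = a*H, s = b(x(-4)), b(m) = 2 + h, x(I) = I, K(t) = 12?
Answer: 131/1041184 ≈ 0.00012582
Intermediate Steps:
h = 12 (h = 9 + 3 = 12)
b(m) = 14 (b(m) = 2 + 12 = 14)
s = 14
w(H, a) = 5 - H*a (w(H, a) = 5 - a*H = 5 - H*a)
j(M, r) = (12 + r)/(14 + M) (j(M, r) = (r + 12)/(M + 14) = (12 + r)/(14 + M))
j(18, -143)/w(-307, -106) = ((12 - 143)/(14 + 18))/(5 - 1*(-307)*(-106)) = (-131/32)/(5 - 32542) = ((1/32)*(-131))/(-32537) = -131/32*(-1/32537) = 131/1041184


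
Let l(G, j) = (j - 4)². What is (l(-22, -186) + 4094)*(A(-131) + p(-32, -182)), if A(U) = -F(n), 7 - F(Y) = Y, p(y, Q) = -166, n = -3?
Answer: -7074144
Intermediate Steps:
F(Y) = 7 - Y
l(G, j) = (-4 + j)²
A(U) = -10 (A(U) = -(7 - 1*(-3)) = -(7 + 3) = -1*10 = -10)
(l(-22, -186) + 4094)*(A(-131) + p(-32, -182)) = ((-4 - 186)² + 4094)*(-10 - 166) = ((-190)² + 4094)*(-176) = (36100 + 4094)*(-176) = 40194*(-176) = -7074144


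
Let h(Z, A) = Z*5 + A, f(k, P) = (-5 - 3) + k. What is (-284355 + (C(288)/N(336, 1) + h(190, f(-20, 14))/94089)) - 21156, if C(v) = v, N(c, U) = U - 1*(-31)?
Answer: -28744376756/94089 ≈ -3.0550e+5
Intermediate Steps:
N(c, U) = 31 + U (N(c, U) = U + 31 = 31 + U)
f(k, P) = -8 + k
h(Z, A) = A + 5*Z (h(Z, A) = 5*Z + A = A + 5*Z)
(-284355 + (C(288)/N(336, 1) + h(190, f(-20, 14))/94089)) - 21156 = (-284355 + (288/(31 + 1) + ((-8 - 20) + 5*190)/94089)) - 21156 = (-284355 + (288/32 + (-28 + 950)*(1/94089))) - 21156 = (-284355 + (288*(1/32) + 922*(1/94089))) - 21156 = (-284355 + (9 + 922/94089)) - 21156 = (-284355 + 847723/94089) - 21156 = -26753829872/94089 - 21156 = -28744376756/94089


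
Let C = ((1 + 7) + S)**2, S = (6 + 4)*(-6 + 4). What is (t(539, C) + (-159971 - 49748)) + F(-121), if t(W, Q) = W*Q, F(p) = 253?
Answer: -131850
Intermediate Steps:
S = -20 (S = 10*(-2) = -20)
C = 144 (C = ((1 + 7) - 20)**2 = (8 - 20)**2 = (-12)**2 = 144)
t(W, Q) = Q*W
(t(539, C) + (-159971 - 49748)) + F(-121) = (144*539 + (-159971 - 49748)) + 253 = (77616 - 209719) + 253 = -132103 + 253 = -131850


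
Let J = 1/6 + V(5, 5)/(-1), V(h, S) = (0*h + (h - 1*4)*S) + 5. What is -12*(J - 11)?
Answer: 250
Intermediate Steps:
V(h, S) = 5 + S*(-4 + h) (V(h, S) = (0 + (h - 4)*S) + 5 = (0 + (-4 + h)*S) + 5 = (0 + S*(-4 + h)) + 5 = S*(-4 + h) + 5 = 5 + S*(-4 + h))
J = -59/6 (J = 1/6 + (5 - 4*5 + 5*5)/(-1) = 1*(1/6) + (5 - 20 + 25)*(-1) = 1/6 + 10*(-1) = 1/6 - 10 = -59/6 ≈ -9.8333)
-12*(J - 11) = -12*(-59/6 - 11) = -12*(-125/6) = 250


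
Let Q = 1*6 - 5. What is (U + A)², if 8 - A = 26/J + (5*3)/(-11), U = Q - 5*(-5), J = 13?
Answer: 134689/121 ≈ 1113.1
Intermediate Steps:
Q = 1 (Q = 6 - 5 = 1)
U = 26 (U = 1 - 5*(-5) = 1 - 1*(-25) = 1 + 25 = 26)
A = 81/11 (A = 8 - (26/13 + (5*3)/(-11)) = 8 - (26*(1/13) + 15*(-1/11)) = 8 - (2 - 15/11) = 8 - 1*7/11 = 8 - 7/11 = 81/11 ≈ 7.3636)
(U + A)² = (26 + 81/11)² = (367/11)² = 134689/121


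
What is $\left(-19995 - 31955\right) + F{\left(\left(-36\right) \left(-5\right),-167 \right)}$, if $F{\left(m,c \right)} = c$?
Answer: $-52117$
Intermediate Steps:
$\left(-19995 - 31955\right) + F{\left(\left(-36\right) \left(-5\right),-167 \right)} = \left(-19995 - 31955\right) - 167 = -51950 - 167 = -52117$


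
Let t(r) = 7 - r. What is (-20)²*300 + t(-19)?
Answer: 120026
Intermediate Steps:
(-20)²*300 + t(-19) = (-20)²*300 + (7 - 1*(-19)) = 400*300 + (7 + 19) = 120000 + 26 = 120026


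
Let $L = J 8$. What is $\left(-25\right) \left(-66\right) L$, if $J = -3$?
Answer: $-39600$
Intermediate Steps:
$L = -24$ ($L = \left(-3\right) 8 = -24$)
$\left(-25\right) \left(-66\right) L = \left(-25\right) \left(-66\right) \left(-24\right) = 1650 \left(-24\right) = -39600$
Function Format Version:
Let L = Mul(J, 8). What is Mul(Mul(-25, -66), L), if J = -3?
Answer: -39600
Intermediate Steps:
L = -24 (L = Mul(-3, 8) = -24)
Mul(Mul(-25, -66), L) = Mul(Mul(-25, -66), -24) = Mul(1650, -24) = -39600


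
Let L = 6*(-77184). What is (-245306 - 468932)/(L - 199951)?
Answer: 714238/663055 ≈ 1.0772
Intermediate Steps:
L = -463104
(-245306 - 468932)/(L - 199951) = (-245306 - 468932)/(-463104 - 199951) = -714238/(-663055) = -714238*(-1/663055) = 714238/663055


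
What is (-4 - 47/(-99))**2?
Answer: 121801/9801 ≈ 12.427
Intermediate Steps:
(-4 - 47/(-99))**2 = (-4 - 47*(-1/99))**2 = (-4 + 47/99)**2 = (-349/99)**2 = 121801/9801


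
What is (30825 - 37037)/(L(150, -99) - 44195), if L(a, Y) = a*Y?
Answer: 6212/59045 ≈ 0.10521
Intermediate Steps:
L(a, Y) = Y*a
(30825 - 37037)/(L(150, -99) - 44195) = (30825 - 37037)/(-99*150 - 44195) = -6212/(-14850 - 44195) = -6212/(-59045) = -6212*(-1/59045) = 6212/59045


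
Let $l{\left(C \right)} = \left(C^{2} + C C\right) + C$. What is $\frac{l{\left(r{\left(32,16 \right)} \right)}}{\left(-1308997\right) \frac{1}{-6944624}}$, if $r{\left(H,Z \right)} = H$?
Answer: $\frac{14444817920}{1308997} \approx 11035.0$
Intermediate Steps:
$l{\left(C \right)} = C + 2 C^{2}$ ($l{\left(C \right)} = \left(C^{2} + C^{2}\right) + C = 2 C^{2} + C = C + 2 C^{2}$)
$\frac{l{\left(r{\left(32,16 \right)} \right)}}{\left(-1308997\right) \frac{1}{-6944624}} = \frac{32 \left(1 + 2 \cdot 32\right)}{\left(-1308997\right) \frac{1}{-6944624}} = \frac{32 \left(1 + 64\right)}{\left(-1308997\right) \left(- \frac{1}{6944624}\right)} = \frac{32 \cdot 65}{\frac{1308997}{6944624}} = 2080 \cdot \frac{6944624}{1308997} = \frac{14444817920}{1308997}$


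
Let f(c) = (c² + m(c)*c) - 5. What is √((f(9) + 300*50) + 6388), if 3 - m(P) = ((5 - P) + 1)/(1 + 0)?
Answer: √21518 ≈ 146.69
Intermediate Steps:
m(P) = -3 + P (m(P) = 3 - ((5 - P) + 1)/(1 + 0) = 3 - (6 - P)/1 = 3 - (6 - P) = 3 + (-6 + P) = -3 + P)
f(c) = -5 + c² + c*(-3 + c) (f(c) = (c² + (-3 + c)*c) - 5 = (c² + c*(-3 + c)) - 5 = -5 + c² + c*(-3 + c))
√((f(9) + 300*50) + 6388) = √(((-5 + 9² + 9*(-3 + 9)) + 300*50) + 6388) = √(((-5 + 81 + 9*6) + 15000) + 6388) = √(((-5 + 81 + 54) + 15000) + 6388) = √((130 + 15000) + 6388) = √(15130 + 6388) = √21518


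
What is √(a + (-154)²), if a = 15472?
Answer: 2*√9797 ≈ 197.96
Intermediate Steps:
√(a + (-154)²) = √(15472 + (-154)²) = √(15472 + 23716) = √39188 = 2*√9797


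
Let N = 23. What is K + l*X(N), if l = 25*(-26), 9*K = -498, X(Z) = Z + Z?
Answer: -89866/3 ≈ -29955.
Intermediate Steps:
X(Z) = 2*Z
K = -166/3 (K = (⅑)*(-498) = -166/3 ≈ -55.333)
l = -650
K + l*X(N) = -166/3 - 1300*23 = -166/3 - 650*46 = -166/3 - 29900 = -89866/3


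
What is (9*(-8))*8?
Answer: -576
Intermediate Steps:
(9*(-8))*8 = -72*8 = -576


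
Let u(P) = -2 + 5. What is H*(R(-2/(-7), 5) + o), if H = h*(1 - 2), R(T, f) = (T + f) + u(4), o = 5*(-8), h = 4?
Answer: 888/7 ≈ 126.86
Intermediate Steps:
u(P) = 3
o = -40
R(T, f) = 3 + T + f (R(T, f) = (T + f) + 3 = 3 + T + f)
H = -4 (H = 4*(1 - 2) = 4*(-1) = -4)
H*(R(-2/(-7), 5) + o) = -4*((3 - 2/(-7) + 5) - 40) = -4*((3 - 2*(-⅐) + 5) - 40) = -4*((3 + 2/7 + 5) - 40) = -4*(58/7 - 40) = -4*(-222/7) = 888/7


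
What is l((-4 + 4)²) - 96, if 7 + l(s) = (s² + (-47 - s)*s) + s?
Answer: -103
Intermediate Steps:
l(s) = -7 + s + s² + s*(-47 - s) (l(s) = -7 + ((s² + (-47 - s)*s) + s) = -7 + ((s² + s*(-47 - s)) + s) = -7 + (s + s² + s*(-47 - s)) = -7 + s + s² + s*(-47 - s))
l((-4 + 4)²) - 96 = (-7 - 46*(-4 + 4)²) - 96 = (-7 - 46*0²) - 96 = (-7 - 46*0) - 96 = (-7 + 0) - 96 = -7 - 96 = -103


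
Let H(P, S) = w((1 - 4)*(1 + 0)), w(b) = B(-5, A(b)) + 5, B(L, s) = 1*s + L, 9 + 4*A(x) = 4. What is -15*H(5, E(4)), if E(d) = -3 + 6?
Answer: 75/4 ≈ 18.750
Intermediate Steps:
E(d) = 3
A(x) = -5/4 (A(x) = -9/4 + (¼)*4 = -9/4 + 1 = -5/4)
B(L, s) = L + s (B(L, s) = s + L = L + s)
w(b) = -5/4 (w(b) = (-5 - 5/4) + 5 = -25/4 + 5 = -5/4)
H(P, S) = -5/4
-15*H(5, E(4)) = -15*(-5/4) = 75/4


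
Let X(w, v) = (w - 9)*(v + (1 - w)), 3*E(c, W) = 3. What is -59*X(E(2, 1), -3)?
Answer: -1416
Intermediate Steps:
E(c, W) = 1 (E(c, W) = (⅓)*3 = 1)
X(w, v) = (-9 + w)*(1 + v - w)
-59*X(E(2, 1), -3) = -59*(-9 - 1*1² - 9*(-3) + 10*1 - 3*1) = -59*(-9 - 1*1 + 27 + 10 - 3) = -59*(-9 - 1 + 27 + 10 - 3) = -59*24 = -1416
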